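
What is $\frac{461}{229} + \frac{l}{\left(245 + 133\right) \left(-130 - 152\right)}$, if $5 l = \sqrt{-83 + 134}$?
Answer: $\frac{461}{229} - \frac{\sqrt{51}}{532980} \approx 2.0131$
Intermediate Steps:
$l = \frac{\sqrt{51}}{5}$ ($l = \frac{\sqrt{-83 + 134}}{5} = \frac{\sqrt{51}}{5} \approx 1.4283$)
$\frac{461}{229} + \frac{l}{\left(245 + 133\right) \left(-130 - 152\right)} = \frac{461}{229} + \frac{\frac{1}{5} \sqrt{51}}{\left(245 + 133\right) \left(-130 - 152\right)} = 461 \cdot \frac{1}{229} + \frac{\frac{1}{5} \sqrt{51}}{378 \left(-282\right)} = \frac{461}{229} + \frac{\frac{1}{5} \sqrt{51}}{-106596} = \frac{461}{229} + \frac{\sqrt{51}}{5} \left(- \frac{1}{106596}\right) = \frac{461}{229} - \frac{\sqrt{51}}{532980}$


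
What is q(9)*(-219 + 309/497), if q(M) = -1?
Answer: 108534/497 ≈ 218.38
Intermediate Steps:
q(9)*(-219 + 309/497) = -(-219 + 309/497) = -1*(-108534/497) = 108534/497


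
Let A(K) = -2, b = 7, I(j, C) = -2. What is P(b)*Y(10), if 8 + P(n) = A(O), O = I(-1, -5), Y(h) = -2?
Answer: 20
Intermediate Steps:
O = -2
P(n) = -10 (P(n) = -8 - 2 = -10)
P(b)*Y(10) = -10*(-2) = 20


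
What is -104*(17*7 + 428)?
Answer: -56888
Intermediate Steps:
-104*(17*7 + 428) = -104*(119 + 428) = -104*547 = -56888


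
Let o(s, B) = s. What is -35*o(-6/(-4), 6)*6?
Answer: -315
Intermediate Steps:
-35*o(-6/(-4), 6)*6 = -(-210)/(-4)*6 = -(-210)*(-1)/4*6 = -35*3/2*6 = -105/2*6 = -315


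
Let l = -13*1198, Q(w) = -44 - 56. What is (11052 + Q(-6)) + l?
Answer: -4622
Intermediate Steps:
Q(w) = -100
l = -15574
(11052 + Q(-6)) + l = (11052 - 100) - 15574 = 10952 - 15574 = -4622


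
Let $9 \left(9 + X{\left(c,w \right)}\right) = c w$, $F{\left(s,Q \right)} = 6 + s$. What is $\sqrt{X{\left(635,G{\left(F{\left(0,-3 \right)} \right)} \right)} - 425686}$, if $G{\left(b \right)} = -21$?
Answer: $\frac{i \sqrt{3844590}}{3} \approx 653.59 i$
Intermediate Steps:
$X{\left(c,w \right)} = -9 + \frac{c w}{9}$
$\sqrt{X{\left(635,G{\left(F{\left(0,-3 \right)} \right)} \right)} - 425686} = \sqrt{\left(-9 + \frac{1}{9} \cdot 635 \left(-21\right)\right) - 425686} = \sqrt{\left(-9 - \frac{4445}{3}\right) - 425686} = \sqrt{- \frac{4472}{3} - 425686} = \sqrt{- \frac{1281530}{3}} = \frac{i \sqrt{3844590}}{3}$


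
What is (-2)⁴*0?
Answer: 0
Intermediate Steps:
(-2)⁴*0 = 16*0 = 0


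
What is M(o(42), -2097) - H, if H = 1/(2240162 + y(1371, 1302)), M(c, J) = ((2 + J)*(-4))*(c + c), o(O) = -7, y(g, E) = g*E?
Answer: -472236933281/4025204 ≈ -1.1732e+5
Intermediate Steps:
y(g, E) = E*g
M(c, J) = 2*c*(-8 - 4*J) (M(c, J) = (-8 - 4*J)*(2*c) = 2*c*(-8 - 4*J))
H = 1/4025204 (H = 1/(2240162 + 1302*1371) = 1/(2240162 + 1785042) = 1/4025204 ≈ 2.4843e-7)
M(o(42), -2097) - H = -8*(-7)*(2 - 2097) - 1*1/4025204 = -8*(-7)*(-2095) - 1/4025204 = -117320 - 1/4025204 = -472236933281/4025204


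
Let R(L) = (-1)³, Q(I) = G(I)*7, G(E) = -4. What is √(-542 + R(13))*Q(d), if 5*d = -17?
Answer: -28*I*√543 ≈ -652.47*I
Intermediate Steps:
d = -17/5 (d = (⅕)*(-17) = -17/5 ≈ -3.4000)
Q(I) = -28 (Q(I) = -4*7 = -28)
R(L) = -1
√(-542 + R(13))*Q(d) = √(-542 - 1)*(-28) = √(-543)*(-28) = (I*√543)*(-28) = -28*I*√543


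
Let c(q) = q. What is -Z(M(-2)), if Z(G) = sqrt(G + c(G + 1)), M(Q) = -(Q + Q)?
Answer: -3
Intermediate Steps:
M(Q) = -2*Q
Z(G) = sqrt(1 + 2*G) (Z(G) = sqrt(G + (G + 1)) = sqrt(G + (1 + G)) = sqrt(1 + 2*G))
-Z(M(-2)) = -sqrt(1 + 2*(-2*(-2))) = -sqrt(1 + 2*4) = -sqrt(1 + 8) = -sqrt(9) = -1*3 = -3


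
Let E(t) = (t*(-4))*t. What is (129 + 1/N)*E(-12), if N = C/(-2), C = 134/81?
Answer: -4931712/67 ≈ -73608.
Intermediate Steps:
E(t) = -4*t**2 (E(t) = (-4*t)*t = -4*t**2)
C = 134/81 (C = 134*(1/81) = 134/81 ≈ 1.6543)
N = -67/81 (N = (134/81)/(-2) = (134/81)*(-1/2) = -67/81 ≈ -0.82716)
(129 + 1/N)*E(-12) = (129 + 1/(-67/81))*(-4*(-12)**2) = (129 - 81/67)*(-4*144) = (8562/67)*(-576) = -4931712/67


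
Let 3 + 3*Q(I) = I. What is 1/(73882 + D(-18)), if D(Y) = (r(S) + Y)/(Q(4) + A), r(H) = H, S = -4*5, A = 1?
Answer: 2/147707 ≈ 1.3540e-5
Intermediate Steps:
S = -20
Q(I) = -1 + I/3
D(Y) = -15 + 3*Y/4 (D(Y) = (-20 + Y)/((-1 + (1/3)*4) + 1) = (-20 + Y)/((-1 + 4/3) + 1) = (-20 + Y)/(1/3 + 1) = (-20 + Y)/(4/3) = (-20 + Y)*(3/4) = -15 + 3*Y/4)
1/(73882 + D(-18)) = 1/(73882 + (-15 + (3/4)*(-18))) = 1/(73882 + (-15 - 27/2)) = 1/(73882 - 57/2) = 1/(147707/2) = 2/147707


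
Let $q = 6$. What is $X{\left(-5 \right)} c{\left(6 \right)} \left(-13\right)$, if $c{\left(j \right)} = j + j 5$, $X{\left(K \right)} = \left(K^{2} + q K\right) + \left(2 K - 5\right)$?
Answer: $9360$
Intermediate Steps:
$X{\left(K \right)} = -5 + K^{2} + 8 K$ ($X{\left(K \right)} = \left(K^{2} + 6 K\right) + \left(2 K - 5\right) = \left(K^{2} + 6 K\right) + \left(-5 + 2 K\right) = -5 + K^{2} + 8 K$)
$c{\left(j \right)} = 6 j$ ($c{\left(j \right)} = j + 5 j = 6 j$)
$X{\left(-5 \right)} c{\left(6 \right)} \left(-13\right) = \left(-5 + \left(-5\right)^{2} + 8 \left(-5\right)\right) 6 \cdot 6 \left(-13\right) = \left(-5 + 25 - 40\right) 36 \left(-13\right) = \left(-20\right) 36 \left(-13\right) = \left(-720\right) \left(-13\right) = 9360$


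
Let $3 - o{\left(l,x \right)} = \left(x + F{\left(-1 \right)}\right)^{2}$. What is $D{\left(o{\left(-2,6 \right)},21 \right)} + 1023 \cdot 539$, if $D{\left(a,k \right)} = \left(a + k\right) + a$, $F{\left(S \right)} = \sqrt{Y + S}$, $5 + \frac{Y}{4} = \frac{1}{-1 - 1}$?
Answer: $551398 - 24 i \sqrt{23} \approx 5.514 \cdot 10^{5} - 115.1 i$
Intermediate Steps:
$Y = -22$ ($Y = -20 + \frac{4}{-1 - 1} = -20 + \frac{4}{-2} = -20 + 4 \left(- \frac{1}{2}\right) = -20 - 2 = -22$)
$F{\left(S \right)} = \sqrt{-22 + S}$
$o{\left(l,x \right)} = 3 - \left(x + i \sqrt{23}\right)^{2}$ ($o{\left(l,x \right)} = 3 - \left(x + \sqrt{-22 - 1}\right)^{2} = 3 - \left(x + \sqrt{-23}\right)^{2} = 3 - \left(x + i \sqrt{23}\right)^{2}$)
$D{\left(a,k \right)} = k + 2 a$
$D{\left(o{\left(-2,6 \right)},21 \right)} + 1023 \cdot 539 = \left(21 + 2 \left(3 - \left(6 + i \sqrt{23}\right)^{2}\right)\right) + 1023 \cdot 539 = \left(21 + \left(6 - 2 \left(6 + i \sqrt{23}\right)^{2}\right)\right) + 551397 = \left(27 - 2 \left(6 + i \sqrt{23}\right)^{2}\right) + 551397 = 551424 - 2 \left(6 + i \sqrt{23}\right)^{2}$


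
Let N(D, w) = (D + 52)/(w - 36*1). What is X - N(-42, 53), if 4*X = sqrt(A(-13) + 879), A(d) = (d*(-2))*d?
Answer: -10/17 + sqrt(541)/4 ≈ 5.2266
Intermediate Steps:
A(d) = -2*d**2 (A(d) = (-2*d)*d = -2*d**2)
N(D, w) = (52 + D)/(-36 + w) (N(D, w) = (52 + D)/(w - 36) = (52 + D)/(-36 + w))
X = sqrt(541)/4 (X = sqrt(-2*(-13)**2 + 879)/4 = sqrt(-2*169 + 879)/4 = sqrt(-338 + 879)/4 = sqrt(541)/4 ≈ 5.8148)
X - N(-42, 53) = sqrt(541)/4 - (52 - 42)/(-36 + 53) = sqrt(541)/4 - 10/17 = -10/17 + sqrt(541)/4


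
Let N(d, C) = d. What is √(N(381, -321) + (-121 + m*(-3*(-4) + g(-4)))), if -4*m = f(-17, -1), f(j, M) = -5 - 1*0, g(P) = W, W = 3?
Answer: √1115/2 ≈ 16.696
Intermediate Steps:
g(P) = 3
f(j, M) = -5 (f(j, M) = -5 + 0 = -5)
m = 5/4 (m = -¼*(-5) = 5/4 ≈ 1.2500)
√(N(381, -321) + (-121 + m*(-3*(-4) + g(-4)))) = √(381 + (-121 + 5*(-3*(-4) + 3)/4)) = √(381 + (-121 + 5*(12 + 3)/4)) = √(381 + (-121 + (5/4)*15)) = √(381 + (-121 + 75/4)) = √(381 - 409/4) = √(1115/4) = √1115/2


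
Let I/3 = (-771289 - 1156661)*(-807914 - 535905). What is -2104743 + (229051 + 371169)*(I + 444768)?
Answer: 4665178719301637217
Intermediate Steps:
I = 7772447523150 (I = 3*((-771289 - 1156661)*(-807914 - 535905)) = 3*(-1927950*(-1343819)) = 3*2590815841050 = 7772447523150)
-2104743 + (229051 + 371169)*(I + 444768) = -2104743 + (229051 + 371169)*(7772447523150 + 444768) = -2104743 + 600220*7772447967918 = -2104743 + 4665178719303741960 = 4665178719301637217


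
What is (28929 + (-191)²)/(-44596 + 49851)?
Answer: 13082/1051 ≈ 12.447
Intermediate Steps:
(28929 + (-191)²)/(-44596 + 49851) = (28929 + 36481)/5255 = 65410*(1/5255) = 13082/1051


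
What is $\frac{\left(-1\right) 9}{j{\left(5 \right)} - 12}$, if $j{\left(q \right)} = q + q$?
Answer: $\frac{9}{2} \approx 4.5$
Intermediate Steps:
$j{\left(q \right)} = 2 q$
$\frac{\left(-1\right) 9}{j{\left(5 \right)} - 12} = \frac{\left(-1\right) 9}{2 \cdot 5 - 12} = - \frac{9}{10 - 12} = - \frac{9}{-2} = \left(-9\right) \left(- \frac{1}{2}\right) = \frac{9}{2}$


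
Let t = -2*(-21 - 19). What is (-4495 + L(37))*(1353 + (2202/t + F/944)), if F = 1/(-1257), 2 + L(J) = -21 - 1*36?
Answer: -6216748921119/988840 ≈ -6.2869e+6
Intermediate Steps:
t = 80 (t = -2*(-40) = 80)
L(J) = -59 (L(J) = -2 + (-21 - 1*36) = -2 + (-21 - 36) = -2 - 57 = -59)
F = -1/1257 ≈ -0.00079555
(-4495 + L(37))*(1353 + (2202/t + F/944)) = (-4495 - 59)*(1353 + (2202/80 - 1/1257/944)) = -4554*(1353 + (2202*(1/80) - 1/1257*1/944)) = -4554*(1353 + (1101/40 - 1/1186608)) = -4554*(1353 + 163306921/5933040) = -4554*8190710041/5933040 = -6216748921119/988840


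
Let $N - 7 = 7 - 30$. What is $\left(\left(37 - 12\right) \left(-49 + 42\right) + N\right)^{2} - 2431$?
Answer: $34050$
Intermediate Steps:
$N = -16$ ($N = 7 + \left(7 - 30\right) = 7 - 23 = -16$)
$\left(\left(37 - 12\right) \left(-49 + 42\right) + N\right)^{2} - 2431 = \left(\left(37 - 12\right) \left(-49 + 42\right) - 16\right)^{2} - 2431 = \left(25 \left(-7\right) - 16\right)^{2} - 2431 = \left(-175 - 16\right)^{2} - 2431 = \left(-191\right)^{2} - 2431 = 36481 - 2431 = 34050$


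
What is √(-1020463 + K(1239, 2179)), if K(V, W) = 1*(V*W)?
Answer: √1679318 ≈ 1295.9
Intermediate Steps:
K(V, W) = V*W
√(-1020463 + K(1239, 2179)) = √(-1020463 + 1239*2179) = √(-1020463 + 2699781) = √1679318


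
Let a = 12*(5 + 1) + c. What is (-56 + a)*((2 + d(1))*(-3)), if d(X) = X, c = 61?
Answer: -693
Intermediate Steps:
a = 133 (a = 12*(5 + 1) + 61 = 12*6 + 61 = 72 + 61 = 133)
(-56 + a)*((2 + d(1))*(-3)) = (-56 + 133)*((2 + 1)*(-3)) = 77*(3*(-3)) = 77*(-9) = -693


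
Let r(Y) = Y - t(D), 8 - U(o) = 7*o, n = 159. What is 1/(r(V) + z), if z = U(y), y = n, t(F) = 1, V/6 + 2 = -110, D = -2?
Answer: -1/1778 ≈ -0.00056243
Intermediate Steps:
V = -672 (V = -12 + 6*(-110) = -12 - 660 = -672)
y = 159
U(o) = 8 - 7*o
z = -1105 (z = 8 - 7*159 = 8 - 1113 = -1105)
r(Y) = -1 + Y (r(Y) = Y - 1*1 = Y - 1 = -1 + Y)
1/(r(V) + z) = 1/((-1 - 672) - 1105) = 1/(-673 - 1105) = 1/(-1778) = -1/1778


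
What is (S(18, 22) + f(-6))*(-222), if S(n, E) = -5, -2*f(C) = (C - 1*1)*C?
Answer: 5772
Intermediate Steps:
f(C) = -C*(-1 + C)/2 (f(C) = -(C - 1*1)*C/2 = -(C - 1)*C/2 = -(-1 + C)*C/2 = -C*(-1 + C)/2)
(S(18, 22) + f(-6))*(-222) = (-5 + (½)*(-6)*(1 - 1*(-6)))*(-222) = (-5 + (½)*(-6)*(1 + 6))*(-222) = (-5 + (½)*(-6)*7)*(-222) = (-5 - 21)*(-222) = -26*(-222) = 5772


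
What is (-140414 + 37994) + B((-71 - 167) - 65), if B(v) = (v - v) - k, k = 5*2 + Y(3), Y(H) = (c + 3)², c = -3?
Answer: -102430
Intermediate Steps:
Y(H) = 0 (Y(H) = (-3 + 3)² = 0² = 0)
k = 10 (k = 5*2 + 0 = 10 + 0 = 10)
B(v) = -10 (B(v) = (v - v) - 1*10 = 0 - 10 = -10)
(-140414 + 37994) + B((-71 - 167) - 65) = (-140414 + 37994) - 10 = -102420 - 10 = -102430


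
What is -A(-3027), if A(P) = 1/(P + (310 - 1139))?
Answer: 1/3856 ≈ 0.00025934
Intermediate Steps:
A(P) = 1/(-829 + P) (A(P) = 1/(P - 829) = 1/(-829 + P))
-A(-3027) = -1/(-829 - 3027) = -1/(-3856) = -1*(-1/3856) = 1/3856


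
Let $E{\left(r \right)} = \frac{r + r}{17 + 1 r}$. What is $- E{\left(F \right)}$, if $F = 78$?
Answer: $- \frac{156}{95} \approx -1.6421$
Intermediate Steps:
$E{\left(r \right)} = \frac{2 r}{17 + r}$
$- E{\left(F \right)} = - \frac{2 \cdot 78}{17 + 78} = - \frac{2 \cdot 78}{95} = \left(-1\right) \frac{156}{95} = - \frac{156}{95}$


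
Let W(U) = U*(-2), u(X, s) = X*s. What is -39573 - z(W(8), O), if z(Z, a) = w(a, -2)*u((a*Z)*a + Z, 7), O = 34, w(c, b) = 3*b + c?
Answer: 3588779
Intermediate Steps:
w(c, b) = c + 3*b
W(U) = -2*U
z(Z, a) = (-6 + a)*(7*Z + 7*Z*a**2) (z(Z, a) = (a + 3*(-2))*(((a*Z)*a + Z)*7) = (a - 6)*(((Z*a)*a + Z)*7) = (-6 + a)*((Z*a**2 + Z)*7) = (-6 + a)*((Z + Z*a**2)*7) = (-6 + a)*(7*Z + 7*Z*a**2))
-39573 - z(W(8), O) = -39573 - 7*(-2*8)*(1 + 34**2)*(-6 + 34) = -39573 - 7*(-16)*(1 + 1156)*28 = -39573 - 7*(-16)*1157*28 = -39573 - 1*(-3628352) = -39573 + 3628352 = 3588779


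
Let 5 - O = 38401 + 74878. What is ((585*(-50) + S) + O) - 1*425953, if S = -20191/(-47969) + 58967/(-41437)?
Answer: -1129958866060637/1987691453 ≈ -5.6848e+5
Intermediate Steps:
O = -113274 (O = 5 - (38401 + 74878) = 5 - 1*113279 = 5 - 113279 = -113274)
S = -1991933556/1987691453 (S = -20191*(-1/47969) + 58967*(-1/41437) = 20191/47969 - 58967/41437 = -1991933556/1987691453 ≈ -1.0021)
((585*(-50) + S) + O) - 1*425953 = ((585*(-50) - 1991933556/1987691453) - 113274) - 1*425953 = ((-29250 - 1991933556/1987691453) - 113274) - 425953 = (-58141966933806/1987691453 - 113274) - 425953 = -283295728580928/1987691453 - 425953 = -1129958866060637/1987691453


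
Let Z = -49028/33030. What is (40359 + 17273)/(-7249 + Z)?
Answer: -951792480/119741749 ≈ -7.9487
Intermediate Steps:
Z = -24514/16515 (Z = -49028*1/33030 = -24514/16515 ≈ -1.4843)
(40359 + 17273)/(-7249 + Z) = (40359 + 17273)/(-7249 - 24514/16515) = 57632/(-119741749/16515) = 57632*(-16515/119741749) = -951792480/119741749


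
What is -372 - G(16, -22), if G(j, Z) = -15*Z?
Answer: -702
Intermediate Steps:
-372 - G(16, -22) = -372 - (-15)*(-22) = -372 - 1*330 = -372 - 330 = -702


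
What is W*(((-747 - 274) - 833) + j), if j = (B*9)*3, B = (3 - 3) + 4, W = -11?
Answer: 19206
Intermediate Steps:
B = 4 (B = 0 + 4 = 4)
j = 108 (j = (4*9)*3 = 36*3 = 108)
W*(((-747 - 274) - 833) + j) = -11*(((-747 - 274) - 833) + 108) = -11*((-1021 - 833) + 108) = -11*(-1854 + 108) = -11*(-1746) = 19206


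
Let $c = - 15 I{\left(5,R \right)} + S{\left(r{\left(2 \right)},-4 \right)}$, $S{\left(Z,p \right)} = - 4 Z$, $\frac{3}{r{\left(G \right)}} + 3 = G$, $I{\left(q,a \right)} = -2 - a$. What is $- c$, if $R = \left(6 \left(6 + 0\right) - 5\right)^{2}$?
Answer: $-14457$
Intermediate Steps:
$R = 961$ ($R = \left(6 \cdot 6 - 5\right)^{2} = \left(36 - 5\right)^{2} = 31^{2} = 961$)
$r{\left(G \right)} = \frac{3}{-3 + G}$
$c = 14457$ ($c = - 15 \left(-2 - 961\right) - 4 \frac{3}{-3 + 2} = - 15 \left(-2 - 961\right) - 4 \frac{3}{-1} = \left(-15\right) \left(-963\right) - 4 \cdot 3 \left(-1\right) = 14445 - -12 = 14445 + 12 = 14457$)
$- c = \left(-1\right) 14457 = -14457$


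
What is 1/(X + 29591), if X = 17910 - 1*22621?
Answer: 1/24880 ≈ 4.0193e-5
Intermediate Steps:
X = -4711 (X = 17910 - 22621 = -4711)
1/(X + 29591) = 1/(-4711 + 29591) = 1/24880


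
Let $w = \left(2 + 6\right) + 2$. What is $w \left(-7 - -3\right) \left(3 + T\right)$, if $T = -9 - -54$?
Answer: $-1920$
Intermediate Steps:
$w = 10$ ($w = 8 + 2 = 10$)
$T = 45$ ($T = -9 + 54 = 45$)
$w \left(-7 - -3\right) \left(3 + T\right) = 10 \left(-7 - -3\right) \left(3 + 45\right) = 10 \left(-7 + 3\right) 48 = 10 \left(-4\right) 48 = \left(-40\right) 48 = -1920$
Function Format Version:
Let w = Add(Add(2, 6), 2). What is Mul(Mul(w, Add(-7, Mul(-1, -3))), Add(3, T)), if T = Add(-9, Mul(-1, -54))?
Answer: -1920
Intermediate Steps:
w = 10 (w = Add(8, 2) = 10)
T = 45 (T = Add(-9, 54) = 45)
Mul(Mul(w, Add(-7, Mul(-1, -3))), Add(3, T)) = Mul(Mul(10, Add(-7, Mul(-1, -3))), Add(3, 45)) = Mul(Mul(10, Add(-7, 3)), 48) = Mul(Mul(10, -4), 48) = Mul(-40, 48) = -1920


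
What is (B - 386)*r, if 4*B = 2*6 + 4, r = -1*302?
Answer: 115364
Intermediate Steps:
r = -302
B = 4 (B = (2*6 + 4)/4 = (12 + 4)/4 = (¼)*16 = 4)
(B - 386)*r = (4 - 386)*(-302) = -382*(-302) = 115364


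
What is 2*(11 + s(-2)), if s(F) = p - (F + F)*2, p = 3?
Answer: 44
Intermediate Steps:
s(F) = 3 - 4*F (s(F) = 3 - (F + F)*2 = 3 - 2*F*2 = 3 - 4*F)
2*(11 + s(-2)) = 2*(11 + (3 - 4*(-2))) = 2*(11 + (3 + 8)) = 2*(11 + 11) = 2*22 = 44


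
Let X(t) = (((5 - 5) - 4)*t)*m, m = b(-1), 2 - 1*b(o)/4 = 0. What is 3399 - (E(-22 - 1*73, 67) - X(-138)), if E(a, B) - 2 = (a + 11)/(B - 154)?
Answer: 226549/29 ≈ 7812.0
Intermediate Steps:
b(o) = 8 (b(o) = 8 - 4*0 = 8 + 0 = 8)
m = 8
E(a, B) = 2 + (11 + a)/(-154 + B) (E(a, B) = 2 + (a + 11)/(B - 154) = 2 + (11 + a)/(-154 + B))
X(t) = -32*t (X(t) = (((5 - 5) - 4)*t)*8 = ((0 - 4)*t)*8 = -4*t*8 = -32*t)
3399 - (E(-22 - 1*73, 67) - X(-138)) = 3399 - ((-297 + (-22 - 1*73) + 2*67)/(-154 + 67) - (-32)*(-138)) = 3399 - ((-297 + (-22 - 73) + 134)/(-87) - 1*4416) = 3399 - (-(-297 - 95 + 134)/87 - 4416) = 3399 - (-1/87*(-258) - 4416) = 3399 - (86/29 - 4416) = 3399 - 1*(-127978/29) = 3399 + 127978/29 = 226549/29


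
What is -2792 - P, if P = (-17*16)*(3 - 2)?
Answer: -2520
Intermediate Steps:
P = -272 (P = -272*1 = -272)
-2792 - P = -2792 - 1*(-272) = -2792 + 272 = -2520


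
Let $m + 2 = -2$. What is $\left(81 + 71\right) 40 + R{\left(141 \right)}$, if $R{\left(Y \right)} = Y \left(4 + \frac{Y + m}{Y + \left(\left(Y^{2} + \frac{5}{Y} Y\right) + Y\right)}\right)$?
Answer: $\frac{134015509}{20168} \approx 6645.0$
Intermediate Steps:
$m = -4$ ($m = -2 - 2 = -4$)
$R{\left(Y \right)} = Y \left(4 + \frac{-4 + Y}{5 + Y^{2} + 2 Y}\right)$ ($R{\left(Y \right)} = Y \left(4 + \frac{Y - 4}{Y + \left(\left(Y^{2} + \frac{5}{Y} Y\right) + Y\right)}\right) = Y \left(4 + \frac{-4 + Y}{Y + \left(\left(Y^{2} + 5\right) + Y\right)}\right) = Y \left(4 + \frac{-4 + Y}{Y + \left(\left(5 + Y^{2}\right) + Y\right)}\right) = Y \left(4 + \frac{-4 + Y}{Y + \left(5 + Y + Y^{2}\right)}\right) = Y \left(4 + \frac{-4 + Y}{5 + Y^{2} + 2 Y}\right)$)
$\left(81 + 71\right) 40 + R{\left(141 \right)} = \left(81 + 71\right) 40 + \frac{141 \left(16 + 4 \cdot 141^{2} + 9 \cdot 141\right)}{5 + 141^{2} + 2 \cdot 141} = 152 \cdot 40 + \frac{141 \left(16 + 4 \cdot 19881 + 1269\right)}{5 + 19881 + 282} = 6080 + \frac{141 \left(16 + 79524 + 1269\right)}{20168} = 6080 + 141 \cdot \frac{1}{20168} \cdot 80809 = 6080 + \frac{11394069}{20168} = \frac{134015509}{20168}$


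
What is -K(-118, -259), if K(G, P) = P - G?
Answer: 141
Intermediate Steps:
-K(-118, -259) = -(-259 - 1*(-118)) = -(-259 + 118) = -1*(-141) = 141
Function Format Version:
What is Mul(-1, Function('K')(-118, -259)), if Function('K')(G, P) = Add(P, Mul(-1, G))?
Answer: 141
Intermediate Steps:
Mul(-1, Function('K')(-118, -259)) = Mul(-1, Add(-259, Mul(-1, -118))) = Mul(-1, Add(-259, 118)) = Mul(-1, -141) = 141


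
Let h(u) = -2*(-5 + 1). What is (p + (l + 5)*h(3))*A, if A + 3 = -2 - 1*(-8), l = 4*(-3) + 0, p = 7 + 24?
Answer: -75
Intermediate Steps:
p = 31
h(u) = 8 (h(u) = -2*(-4) = 8)
l = -12 (l = -12 + 0 = -12)
A = 3 (A = -3 + (-2 - 1*(-8)) = -3 + (-2 + 8) = -3 + 6 = 3)
(p + (l + 5)*h(3))*A = (31 + (-12 + 5)*8)*3 = (31 - 7*8)*3 = (31 - 56)*3 = -25*3 = -75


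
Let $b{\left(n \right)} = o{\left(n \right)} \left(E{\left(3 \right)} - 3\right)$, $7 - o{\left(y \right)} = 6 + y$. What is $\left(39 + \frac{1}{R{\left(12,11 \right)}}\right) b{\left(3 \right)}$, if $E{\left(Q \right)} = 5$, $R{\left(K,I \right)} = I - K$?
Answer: $-152$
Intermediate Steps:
$o{\left(y \right)} = 1 - y$ ($o{\left(y \right)} = 7 - \left(6 + y\right) = 1 - y$)
$b{\left(n \right)} = 2 - 2 n$ ($b{\left(n \right)} = \left(1 - n\right) \left(5 - 3\right) = \left(1 - n\right) 2 = 2 - 2 n$)
$\left(39 + \frac{1}{R{\left(12,11 \right)}}\right) b{\left(3 \right)} = \left(39 + \frac{1}{11 - 12}\right) \left(2 - 6\right) = \left(39 + \frac{1}{-1}\right) \left(-4\right) = \left(39 - 1\right) \left(-4\right) = 38 \left(-4\right) = -152$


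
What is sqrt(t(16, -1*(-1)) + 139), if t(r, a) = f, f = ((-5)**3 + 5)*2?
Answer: I*sqrt(101) ≈ 10.05*I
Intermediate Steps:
f = -240 (f = (-125 + 5)*2 = -120*2 = -240)
t(r, a) = -240
sqrt(t(16, -1*(-1)) + 139) = sqrt(-240 + 139) = sqrt(-101) = I*sqrt(101)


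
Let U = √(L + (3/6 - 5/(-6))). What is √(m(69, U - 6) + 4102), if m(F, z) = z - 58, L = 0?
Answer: √(36342 + 6*√3)/3 ≈ 63.554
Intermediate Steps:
U = 2*√3/3 (U = √(0 + (3/6 - 5/(-6))) = √(0 + (3*(⅙) - 5*(-⅙))) = √(0 + (½ + ⅚)) = √(0 + 4/3) = √(4/3) = 2*√3/3 ≈ 1.1547)
m(F, z) = -58 + z
√(m(69, U - 6) + 4102) = √((-58 + (2*√3/3 - 6)) + 4102) = √((-58 + (-6 + 2*√3/3)) + 4102) = √((-64 + 2*√3/3) + 4102) = √(4038 + 2*√3/3)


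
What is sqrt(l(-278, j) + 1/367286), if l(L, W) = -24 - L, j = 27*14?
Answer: 17*sqrt(118561757230)/367286 ≈ 15.937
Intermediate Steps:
j = 378
sqrt(l(-278, j) + 1/367286) = sqrt((-24 - 1*(-278)) + 1/367286) = sqrt((-24 + 278) + 1/367286) = sqrt(254 + 1/367286) = sqrt(93290645/367286) = 17*sqrt(118561757230)/367286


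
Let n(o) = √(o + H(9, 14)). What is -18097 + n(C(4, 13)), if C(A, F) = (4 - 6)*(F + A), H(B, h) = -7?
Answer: -18097 + I*√41 ≈ -18097.0 + 6.4031*I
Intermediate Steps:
C(A, F) = -2*A - 2*F (C(A, F) = -2*(A + F) = -2*A - 2*F)
n(o) = √(-7 + o) (n(o) = √(o - 7) = √(-7 + o))
-18097 + n(C(4, 13)) = -18097 + √(-7 + (-2*4 - 2*13)) = -18097 + √(-7 + (-8 - 26)) = -18097 + √(-7 - 34) = -18097 + √(-41) = -18097 + I*√41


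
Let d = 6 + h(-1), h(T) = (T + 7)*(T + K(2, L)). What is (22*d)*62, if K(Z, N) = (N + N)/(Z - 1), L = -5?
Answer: -81840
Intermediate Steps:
K(Z, N) = 2*N/(-1 + Z) (K(Z, N) = (2*N)/(-1 + Z) = 2*N/(-1 + Z))
h(T) = (-10 + T)*(7 + T) (h(T) = (T + 7)*(T + 2*(-5)/(-1 + 2)) = (7 + T)*(T + 2*(-5)/1) = (7 + T)*(T + 2*(-5)*1) = (7 + T)*(T - 10) = (7 + T)*(-10 + T) = (-10 + T)*(7 + T))
d = -60 (d = 6 + (-70 + (-1)**2 - 3*(-1)) = 6 + (-70 + 1 + 3) = 6 - 66 = -60)
(22*d)*62 = (22*(-60))*62 = -1320*62 = -81840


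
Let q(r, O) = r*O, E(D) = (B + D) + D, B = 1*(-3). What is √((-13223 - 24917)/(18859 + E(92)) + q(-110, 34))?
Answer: I*√847848106/476 ≈ 61.172*I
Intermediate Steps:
B = -3
E(D) = -3 + 2*D (E(D) = (-3 + D) + D = -3 + 2*D)
q(r, O) = O*r
√((-13223 - 24917)/(18859 + E(92)) + q(-110, 34)) = √((-13223 - 24917)/(18859 + (-3 + 2*92)) + 34*(-110)) = √(-38140/(18859 + (-3 + 184)) - 3740) = √(-38140/(18859 + 181) - 3740) = √(-38140/19040 - 3740) = √(-38140*1/19040 - 3740) = √(-1907/952 - 3740) = √(-3562387/952) = I*√847848106/476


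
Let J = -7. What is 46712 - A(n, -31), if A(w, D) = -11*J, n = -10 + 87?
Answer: 46635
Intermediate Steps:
n = 77
A(w, D) = 77 (A(w, D) = -11*(-7) = 77)
46712 - A(n, -31) = 46712 - 1*77 = 46712 - 77 = 46635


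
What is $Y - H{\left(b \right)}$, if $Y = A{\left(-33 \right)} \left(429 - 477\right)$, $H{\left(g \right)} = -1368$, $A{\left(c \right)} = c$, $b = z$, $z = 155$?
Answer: $2952$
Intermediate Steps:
$b = 155$
$Y = 1584$ ($Y = - 33 \left(429 - 477\right) = \left(-33\right) \left(-48\right) = 1584$)
$Y - H{\left(b \right)} = 1584 - -1368 = 1584 + 1368 = 2952$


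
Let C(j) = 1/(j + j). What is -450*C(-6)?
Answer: 75/2 ≈ 37.500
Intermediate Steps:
C(j) = 1/(2*j)
-450*C(-6) = -225/(-6) = -225*(-1)/6 = -450*(-1/12) = 75/2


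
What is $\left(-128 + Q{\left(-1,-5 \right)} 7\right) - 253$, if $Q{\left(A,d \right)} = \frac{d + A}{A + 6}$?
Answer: $- \frac{1947}{5} \approx -389.4$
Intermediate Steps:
$Q{\left(A,d \right)} = \frac{A + d}{6 + A}$
$\left(-128 + Q{\left(-1,-5 \right)} 7\right) - 253 = \left(-128 + \frac{-1 - 5}{6 - 1} \cdot 7\right) - 253 = \left(-128 + \frac{1}{5} \left(-6\right) 7\right) - 253 = \left(-128 - \frac{42}{5}\right) - 253 = - \frac{682}{5} - 253 = - \frac{1947}{5}$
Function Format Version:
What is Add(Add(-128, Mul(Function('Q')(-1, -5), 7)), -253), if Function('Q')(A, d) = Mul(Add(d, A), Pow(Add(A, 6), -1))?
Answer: Rational(-1947, 5) ≈ -389.40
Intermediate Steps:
Function('Q')(A, d) = Mul(Pow(Add(6, A), -1), Add(A, d)) (Function('Q')(A, d) = Mul(Add(A, d), Pow(Add(6, A), -1)) = Mul(Pow(Add(6, A), -1), Add(A, d)))
Add(Add(-128, Mul(Function('Q')(-1, -5), 7)), -253) = Add(Add(-128, Mul(Mul(Pow(Add(6, -1), -1), Add(-1, -5)), 7)), -253) = Add(Add(-128, Mul(Mul(Pow(5, -1), -6), 7)), -253) = Add(Add(-128, Mul(Mul(Rational(1, 5), -6), 7)), -253) = Add(Add(-128, Mul(Rational(-6, 5), 7)), -253) = Add(Add(-128, Rational(-42, 5)), -253) = Add(Rational(-682, 5), -253) = Rational(-1947, 5)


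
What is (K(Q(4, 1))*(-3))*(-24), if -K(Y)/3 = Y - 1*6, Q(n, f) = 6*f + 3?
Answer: -648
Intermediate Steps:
Q(n, f) = 3 + 6*f
K(Y) = 18 - 3*Y (K(Y) = -3*(Y - 1*6) = -3*(Y - 6) = -3*(-6 + Y) = 18 - 3*Y)
(K(Q(4, 1))*(-3))*(-24) = ((18 - 3*(3 + 6*1))*(-3))*(-24) = ((18 - 3*(3 + 6))*(-3))*(-24) = ((18 - 3*9)*(-3))*(-24) = ((18 - 27)*(-3))*(-24) = -9*(-3)*(-24) = 27*(-24) = -648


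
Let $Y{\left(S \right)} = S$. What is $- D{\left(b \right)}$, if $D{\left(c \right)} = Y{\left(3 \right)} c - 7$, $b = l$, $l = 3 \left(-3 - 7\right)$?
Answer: $97$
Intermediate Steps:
$l = -30$ ($l = 3 \left(-10\right) = -30$)
$b = -30$
$D{\left(c \right)} = -7 + 3 c$ ($D{\left(c \right)} = 3 c - 7 = -7 + 3 c$)
$- D{\left(b \right)} = - (-7 + 3 \left(-30\right)) = - (-7 - 90) = \left(-1\right) \left(-97\right) = 97$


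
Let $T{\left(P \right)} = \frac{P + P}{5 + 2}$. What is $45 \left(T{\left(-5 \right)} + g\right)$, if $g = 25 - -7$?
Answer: $\frac{9630}{7} \approx 1375.7$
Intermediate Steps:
$T{\left(P \right)} = \frac{2 P}{7}$
$g = 32$ ($g = 25 + 7 = 32$)
$45 \left(T{\left(-5 \right)} + g\right) = 45 \left(\frac{2}{7} \left(-5\right) + 32\right) = 45 \left(- \frac{10}{7} + 32\right) = 45 \cdot \frac{214}{7} = \frac{9630}{7}$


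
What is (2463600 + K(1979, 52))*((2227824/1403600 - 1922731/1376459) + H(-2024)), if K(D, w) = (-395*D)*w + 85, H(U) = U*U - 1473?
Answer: -755273084971453689399849/4829994631 ≈ -1.5637e+14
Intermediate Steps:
H(U) = -1473 + U**2 (H(U) = U**2 - 1473 = -1473 + U**2)
K(D, w) = 85 - 395*D*w (K(D, w) = -395*D*w + 85 = 85 - 395*D*w)
(2463600 + K(1979, 52))*((2227824/1403600 - 1922731/1376459) + H(-2024)) = (2463600 + (85 - 395*1979*52))*((2227824/1403600 - 1922731/1376459) + (-1473 + (-2024)**2)) = (2463600 + (85 - 40648660))*((2227824*(1/1403600) - 1922731*1/1376459) + (-1473 + 4096576)) = (2463600 - 40648575)*((139239/87725 - 1922731/1376459) + 4095103) = -38184975*(22985197726/120749865775 + 4095103) = -38184975*494483160569997551/120749865775 = -755273084971453689399849/4829994631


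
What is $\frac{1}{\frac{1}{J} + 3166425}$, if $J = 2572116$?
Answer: $\frac{2572116}{8144412405301} \approx 3.1581 \cdot 10^{-7}$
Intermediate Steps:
$\frac{1}{\frac{1}{J} + 3166425} = \frac{1}{\frac{1}{2572116} + 3166425} = \frac{1}{\frac{8144412405301}{2572116}} = \frac{2572116}{8144412405301}$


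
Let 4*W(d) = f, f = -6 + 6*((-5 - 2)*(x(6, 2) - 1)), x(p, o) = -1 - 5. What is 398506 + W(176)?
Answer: 398578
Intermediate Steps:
x(p, o) = -6
f = 288 (f = -6 + 6*((-5 - 2)*(-6 - 1)) = -6 + 6*(-7*(-7)) = -6 + 6*49 = -6 + 294 = 288)
W(d) = 72 (W(d) = (1/4)*288 = 72)
398506 + W(176) = 398506 + 72 = 398578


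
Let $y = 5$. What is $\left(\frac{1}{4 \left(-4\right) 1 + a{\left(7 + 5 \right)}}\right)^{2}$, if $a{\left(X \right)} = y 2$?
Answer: $\frac{1}{36} \approx 0.027778$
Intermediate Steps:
$a{\left(X \right)} = 10$ ($a{\left(X \right)} = 5 \cdot 2 = 10$)
$\left(\frac{1}{4 \left(-4\right) 1 + a{\left(7 + 5 \right)}}\right)^{2} = \left(\frac{1}{4 \left(-4\right) 1 + 10}\right)^{2} = \left(\frac{1}{\left(-16\right) 1 + 10}\right)^{2} = \left(\frac{1}{-16 + 10}\right)^{2} = \left(\frac{1}{-6}\right)^{2} = \left(- \frac{1}{6}\right)^{2} = \frac{1}{36}$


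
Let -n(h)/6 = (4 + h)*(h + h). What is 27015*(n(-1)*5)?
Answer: 4862700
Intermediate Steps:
n(h) = -12*h*(4 + h) (n(h) = -6*(4 + h)*(h + h) = -6*(4 + h)*2*h = -12*h*(4 + h))
27015*(n(-1)*5) = 27015*(-12*(-1)*(4 - 1)*5) = 27015*(-12*(-1)*3*5) = 27015*(36*5) = 27015*180 = 4862700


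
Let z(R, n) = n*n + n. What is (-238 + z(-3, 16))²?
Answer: 1156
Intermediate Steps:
z(R, n) = n + n² (z(R, n) = n² + n = n + n²)
(-238 + z(-3, 16))² = (-238 + 16*(1 + 16))² = (-238 + 16*17)² = (-238 + 272)² = 34² = 1156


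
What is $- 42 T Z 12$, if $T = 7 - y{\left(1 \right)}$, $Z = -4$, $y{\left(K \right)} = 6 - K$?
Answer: $4032$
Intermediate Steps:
$T = 2$ ($T = 7 - \left(6 - 1\right) = 7 - 5 = 2$)
$- 42 T Z 12 = - 42 \cdot 2 \left(-4\right) 12 = - 42 \left(\left(-8\right) 12\right) = \left(-42\right) \left(-96\right) = 4032$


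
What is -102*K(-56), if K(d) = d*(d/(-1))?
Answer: 319872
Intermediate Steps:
K(d) = -d² (K(d) = d*(d*(-1)) = d*(-d) = -d²)
-102*K(-56) = -(-102)*(-56)² = -(-102)*3136 = -102*(-3136) = 319872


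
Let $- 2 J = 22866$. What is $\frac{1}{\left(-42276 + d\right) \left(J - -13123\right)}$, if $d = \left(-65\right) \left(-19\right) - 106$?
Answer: $- \frac{1}{69538430} \approx -1.4381 \cdot 10^{-8}$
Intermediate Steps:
$J = -11433$ ($J = \left(- \frac{1}{2}\right) 22866 = -11433$)
$d = 1129$ ($d = 1235 - 106 = 1129$)
$\frac{1}{\left(-42276 + d\right) \left(J - -13123\right)} = \frac{1}{\left(-42276 + 1129\right) \left(-11433 - -13123\right)} = \frac{1}{\left(-41147\right) \left(-11433 + 13123\right)} = - \frac{1}{41147 \cdot 1690} = \left(- \frac{1}{41147}\right) \frac{1}{1690} = - \frac{1}{69538430}$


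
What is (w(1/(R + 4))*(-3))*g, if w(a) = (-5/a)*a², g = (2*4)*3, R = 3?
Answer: 360/7 ≈ 51.429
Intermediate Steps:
g = 24 (g = 8*3 = 24)
w(a) = -5*a
(w(1/(R + 4))*(-3))*g = (-5/(3 + 4)*(-3))*24 = (-5/7*(-3))*24 = (-5*⅐*(-3))*24 = -5/7*(-3)*24 = (15/7)*24 = 360/7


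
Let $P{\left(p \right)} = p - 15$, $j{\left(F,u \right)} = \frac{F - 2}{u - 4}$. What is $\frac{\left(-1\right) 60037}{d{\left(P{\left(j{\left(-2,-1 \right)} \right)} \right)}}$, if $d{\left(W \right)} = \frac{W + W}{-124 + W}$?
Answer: $- \frac{41485567}{142} \approx -2.9215 \cdot 10^{5}$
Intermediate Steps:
$j{\left(F,u \right)} = \frac{-2 + F}{-4 + u}$
$P{\left(p \right)} = -15 + p$
$d{\left(W \right)} = \frac{2 W}{-124 + W}$
$\frac{\left(-1\right) 60037}{d{\left(P{\left(j{\left(-2,-1 \right)} \right)} \right)}} = \frac{\left(-1\right) 60037}{2 \left(-15 + \frac{-2 - 2}{-4 - 1}\right) \frac{1}{-124 - \left(15 - \frac{-2 - 2}{-4 - 1}\right)}} = - \frac{60037}{2 \left(-15 + \frac{1}{-5} \left(-4\right)\right) \frac{1}{-124 - \left(15 - \frac{1}{-5} \left(-4\right)\right)}} = - \frac{60037}{2 \left(-15 - - \frac{4}{5}\right) \frac{1}{-124 - \frac{71}{5}}} = - \frac{60037}{2 \left(-15 + \frac{4}{5}\right) \frac{1}{-124 + \left(-15 + \frac{4}{5}\right)}} = - \frac{60037}{2 \left(- \frac{71}{5}\right) \frac{1}{-124 - \frac{71}{5}}} = - \frac{60037}{2 \left(- \frac{71}{5}\right) \frac{1}{- \frac{691}{5}}} = - \frac{60037}{2 \left(- \frac{71}{5}\right) \left(- \frac{5}{691}\right)} = - \frac{60037}{\frac{142}{691}} = \left(-60037\right) \frac{691}{142} = - \frac{41485567}{142}$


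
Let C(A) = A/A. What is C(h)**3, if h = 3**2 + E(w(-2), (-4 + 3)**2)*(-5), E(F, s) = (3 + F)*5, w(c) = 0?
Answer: 1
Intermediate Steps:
E(F, s) = 15 + 5*F
h = -66 (h = 3**2 + (15 + 5*0)*(-5) = 9 + (15 + 0)*(-5) = 9 + 15*(-5) = 9 - 75 = -66)
C(A) = 1
C(h)**3 = 1**3 = 1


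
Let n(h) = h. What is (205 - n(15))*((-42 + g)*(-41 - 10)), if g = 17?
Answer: 242250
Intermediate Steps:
(205 - n(15))*((-42 + g)*(-41 - 10)) = (205 - 1*15)*((-42 + 17)*(-41 - 10)) = (205 - 15)*(-25*(-51)) = 190*1275 = 242250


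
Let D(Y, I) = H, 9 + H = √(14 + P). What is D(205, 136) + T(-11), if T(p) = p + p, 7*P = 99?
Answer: -31 + √1379/7 ≈ -25.695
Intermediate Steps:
P = 99/7 (P = (⅐)*99 = 99/7 ≈ 14.143)
T(p) = 2*p
H = -9 + √1379/7 (H = -9 + √(14 + 99/7) = -9 + √(197/7) = -9 + √1379/7 ≈ -3.6950)
D(Y, I) = -9 + √1379/7
D(205, 136) + T(-11) = (-9 + √1379/7) + 2*(-11) = (-9 + √1379/7) - 22 = -31 + √1379/7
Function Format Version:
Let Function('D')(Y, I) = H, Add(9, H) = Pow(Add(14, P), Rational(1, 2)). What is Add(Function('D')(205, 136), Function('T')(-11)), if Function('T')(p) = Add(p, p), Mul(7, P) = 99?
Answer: Add(-31, Mul(Rational(1, 7), Pow(1379, Rational(1, 2)))) ≈ -25.695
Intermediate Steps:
P = Rational(99, 7) (P = Mul(Rational(1, 7), 99) = Rational(99, 7) ≈ 14.143)
Function('T')(p) = Mul(2, p)
H = Add(-9, Mul(Rational(1, 7), Pow(1379, Rational(1, 2)))) (H = Add(-9, Pow(Add(14, Rational(99, 7)), Rational(1, 2))) = Add(-9, Pow(Rational(197, 7), Rational(1, 2))) = Add(-9, Mul(Rational(1, 7), Pow(1379, Rational(1, 2)))) ≈ -3.6950)
Function('D')(Y, I) = Add(-9, Mul(Rational(1, 7), Pow(1379, Rational(1, 2))))
Add(Function('D')(205, 136), Function('T')(-11)) = Add(Add(-9, Mul(Rational(1, 7), Pow(1379, Rational(1, 2)))), Mul(2, -11)) = Add(Add(-9, Mul(Rational(1, 7), Pow(1379, Rational(1, 2)))), -22) = Add(-31, Mul(Rational(1, 7), Pow(1379, Rational(1, 2))))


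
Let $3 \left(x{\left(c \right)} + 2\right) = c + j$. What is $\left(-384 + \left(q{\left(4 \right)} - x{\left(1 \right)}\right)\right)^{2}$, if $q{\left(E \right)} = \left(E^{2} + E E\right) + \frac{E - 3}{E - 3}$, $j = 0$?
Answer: $\frac{1098304}{9} \approx 1.2203 \cdot 10^{5}$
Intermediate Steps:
$x{\left(c \right)} = -2 + \frac{c}{3}$ ($x{\left(c \right)} = -2 + \frac{c + 0}{3} = -2 + \frac{c}{3}$)
$q{\left(E \right)} = 1 + 2 E^{2}$ ($q{\left(E \right)} = \left(E^{2} + E^{2}\right) + \frac{-3 + E}{-3 + E} = 2 E^{2} + 1 = 1 + 2 E^{2}$)
$\left(-384 + \left(q{\left(4 \right)} - x{\left(1 \right)}\right)\right)^{2} = \left(-384 - \left(-3 - 32 + \frac{1}{3}\right)\right)^{2} = \left(-384 + \left(\left(1 + 2 \cdot 16\right) - \left(-2 + \frac{1}{3}\right)\right)\right)^{2} = \left(-384 + \left(\left(1 + 32\right) - - \frac{5}{3}\right)\right)^{2} = \left(-384 + \left(33 + \frac{5}{3}\right)\right)^{2} = \left(-384 + \frac{104}{3}\right)^{2} = \left(- \frac{1048}{3}\right)^{2} = \frac{1098304}{9}$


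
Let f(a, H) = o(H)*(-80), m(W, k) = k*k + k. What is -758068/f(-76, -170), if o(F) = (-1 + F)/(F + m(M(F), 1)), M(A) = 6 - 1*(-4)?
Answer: 2653238/285 ≈ 9309.6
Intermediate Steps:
M(A) = 10 (M(A) = 6 + 4 = 10)
m(W, k) = k + k**2 (m(W, k) = k**2 + k = k + k**2)
o(F) = (-1 + F)/(2 + F) (o(F) = (-1 + F)/(F + 1*(1 + 1)) = (-1 + F)/(F + 1*2) = (-1 + F)/(F + 2) = (-1 + F)/(2 + F))
f(a, H) = -80*(-1 + H)/(2 + H) (f(a, H) = ((-1 + H)/(2 + H))*(-80) = -80*(-1 + H)/(2 + H))
-758068/f(-76, -170) = -758068*(2 - 170)/(80*(1 - 1*(-170))) = -758068*(-21/(10*(1 + 170))) = -758068/(80*(-1/168)*171) = -758068/(-570/7) = -758068*(-7/570) = 2653238/285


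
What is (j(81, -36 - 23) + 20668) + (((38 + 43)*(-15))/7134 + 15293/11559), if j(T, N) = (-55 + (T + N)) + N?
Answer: 565610411311/27487302 ≈ 20577.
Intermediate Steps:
j(T, N) = -55 + T + 2*N (j(T, N) = (-55 + (N + T)) + N = (-55 + N + T) + N = -55 + T + 2*N)
(j(81, -36 - 23) + 20668) + (((38 + 43)*(-15))/7134 + 15293/11559) = ((-55 + 81 + 2*(-36 - 23)) + 20668) + (((38 + 43)*(-15))/7134 + 15293/11559) = ((-55 + 81 + 2*(-59)) + 20668) + ((81*(-15))*(1/7134) + 15293*(1/11559)) = ((-55 + 81 - 118) + 20668) + (-1215*1/7134 + 15293/11559) = (-92 + 20668) + (-405/2378 + 15293/11559) = 20576 + 31685359/27487302 = 565610411311/27487302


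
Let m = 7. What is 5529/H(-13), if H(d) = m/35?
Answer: 27645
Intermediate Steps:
H(d) = ⅕ (H(d) = 7/35 = 7*(1/35) = ⅕)
5529/H(-13) = 5529/(⅕) = 5529*5 = 27645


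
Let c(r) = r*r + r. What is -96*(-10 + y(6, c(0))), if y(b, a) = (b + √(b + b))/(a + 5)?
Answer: 4224/5 - 192*√3/5 ≈ 778.29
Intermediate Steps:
c(r) = r + r² (c(r) = r² + r = r + r²)
y(b, a) = (b + √2*√b)/(5 + a) (y(b, a) = (b + √(2*b))/(5 + a) = (b + √2*√b)/(5 + a))
-96*(-10 + y(6, c(0))) = -96*(-10 + (6 + √2*√6)/(5 + 0*(1 + 0))) = -96*(-10 + (6 + 2*√3)/(5 + 0*1)) = -96*(-10 + (6 + 2*√3)/(5 + 0)) = -96*(-10 + (6 + 2*√3)/5) = -96*(-10 + (6/5 + 2*√3/5)) = -96*(-44/5 + 2*√3/5) = 4224/5 - 192*√3/5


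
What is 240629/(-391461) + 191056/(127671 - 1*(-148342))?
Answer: 8374240639/108048324993 ≈ 0.077505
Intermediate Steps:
240629/(-391461) + 191056/(127671 - 1*(-148342)) = 240629*(-1/391461) + 191056/(127671 + 148342) = -240629/391461 + 191056/276013 = 8374240639/108048324993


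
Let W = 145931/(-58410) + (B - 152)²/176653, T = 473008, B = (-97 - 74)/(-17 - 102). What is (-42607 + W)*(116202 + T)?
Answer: -366840577884038639936603/14611747079853 ≈ -2.5106e+10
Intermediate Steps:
B = 171/119 (B = -171/(-119) = -171*(-1/119) = 171/119 ≈ 1.4370)
W = -346307814875333/146117470798530 (W = 145931/(-58410) + (171/119 - 152)²/176653 = 145931*(-1/58410) + (-17917/119)²*(1/176653) = -145931/58410 + (321018889/14161)*(1/176653) = -145931/58410 + 321018889/2501583133 = -346307814875333/146117470798530 ≈ -2.3701)
(-42607 + W)*(116202 + T) = (-42607 - 346307814875333/146117470798530)*(116202 + 473008) = -6225973386127843043/146117470798530*589210 = -366840577884038639936603/14611747079853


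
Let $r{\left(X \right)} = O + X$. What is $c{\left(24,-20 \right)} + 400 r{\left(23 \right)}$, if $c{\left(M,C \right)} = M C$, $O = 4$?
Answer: $10320$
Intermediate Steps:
$r{\left(X \right)} = 4 + X$
$c{\left(M,C \right)} = C M$
$c{\left(24,-20 \right)} + 400 r{\left(23 \right)} = \left(-20\right) 24 + 400 \left(4 + 23\right) = -480 + 400 \cdot 27 = -480 + 10800 = 10320$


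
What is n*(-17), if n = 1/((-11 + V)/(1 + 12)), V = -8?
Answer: 221/19 ≈ 11.632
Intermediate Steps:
n = -13/19 (n = 1/((-11 - 8)/(1 + 12)) = 1/(-19/13) = -13/19 ≈ -0.68421)
n*(-17) = -13/19*(-17) = 221/19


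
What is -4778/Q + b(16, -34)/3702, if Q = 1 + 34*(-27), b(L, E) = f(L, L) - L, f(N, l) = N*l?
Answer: 2984706/565789 ≈ 5.2753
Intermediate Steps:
b(L, E) = L² - L (b(L, E) = L*L - L = L² - L)
Q = -917 (Q = 1 - 918 = -917)
-4778/Q + b(16, -34)/3702 = -4778/(-917) + (16*(-1 + 16))/3702 = -4778*(-1/917) + (16*15)*(1/3702) = 4778/917 + 240*(1/3702) = 4778/917 + 40/617 = 2984706/565789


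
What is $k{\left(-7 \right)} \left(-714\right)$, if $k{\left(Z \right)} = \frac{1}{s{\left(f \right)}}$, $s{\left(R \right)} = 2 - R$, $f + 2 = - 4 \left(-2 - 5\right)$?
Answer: $\frac{119}{4} \approx 29.75$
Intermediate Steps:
$f = 26$ ($f = -2 - 4 \left(-2 - 5\right) = -2 - -28 = -2 + 28 = 26$)
$k{\left(Z \right)} = - \frac{1}{24}$ ($k{\left(Z \right)} = \frac{1}{2 - 26} = \frac{1}{-24} = - \frac{1}{24}$)
$k{\left(-7 \right)} \left(-714\right) = \left(- \frac{1}{24}\right) \left(-714\right) = \frac{119}{4}$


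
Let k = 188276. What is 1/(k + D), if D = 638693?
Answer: 1/826969 ≈ 1.2092e-6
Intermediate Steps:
1/(k + D) = 1/(188276 + 638693) = 1/826969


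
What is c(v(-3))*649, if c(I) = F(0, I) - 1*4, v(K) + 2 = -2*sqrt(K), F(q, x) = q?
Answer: -2596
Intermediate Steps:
v(K) = -2 - 2*sqrt(K)
c(I) = -4 (c(I) = 0 - 1*4 = 0 - 4 = -4)
c(v(-3))*649 = -4*649 = -2596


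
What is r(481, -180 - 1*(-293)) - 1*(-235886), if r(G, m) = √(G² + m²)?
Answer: 235886 + √244130 ≈ 2.3638e+5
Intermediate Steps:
r(481, -180 - 1*(-293)) - 1*(-235886) = √(481² + (-180 - 1*(-293))²) - 1*(-235886) = √(231361 + (-180 + 293)²) + 235886 = √(231361 + 113²) + 235886 = √(231361 + 12769) + 235886 = √244130 + 235886 = 235886 + √244130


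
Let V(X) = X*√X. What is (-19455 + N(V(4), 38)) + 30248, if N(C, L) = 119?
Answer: 10912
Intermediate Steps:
V(X) = X^(3/2)
(-19455 + N(V(4), 38)) + 30248 = (-19455 + 119) + 30248 = -19336 + 30248 = 10912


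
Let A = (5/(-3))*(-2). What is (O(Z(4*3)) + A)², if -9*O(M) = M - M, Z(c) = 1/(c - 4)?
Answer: 100/9 ≈ 11.111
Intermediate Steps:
A = 10/3 (A = -⅓*5*(-2) = -5/3*(-2) = 10/3 ≈ 3.3333)
Z(c) = 1/(-4 + c)
O(M) = 0 (O(M) = -(M - M)/9 = -⅑*0 = 0)
(O(Z(4*3)) + A)² = (0 + 10/3)² = (10/3)² = 100/9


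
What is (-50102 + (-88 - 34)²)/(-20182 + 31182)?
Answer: -17609/5500 ≈ -3.2016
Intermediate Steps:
(-50102 + (-88 - 34)²)/(-20182 + 31182) = (-50102 + (-122)²)/11000 = (-50102 + 14884)*(1/11000) = -35218*1/11000 = -17609/5500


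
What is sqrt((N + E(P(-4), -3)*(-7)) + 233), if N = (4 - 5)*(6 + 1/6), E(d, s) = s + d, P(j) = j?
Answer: sqrt(9930)/6 ≈ 16.608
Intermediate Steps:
E(d, s) = d + s
N = -37/6 (N = -(6 + 1*(1/6)) = -(6 + 1/6) = -1*37/6 = -37/6 ≈ -6.1667)
sqrt((N + E(P(-4), -3)*(-7)) + 233) = sqrt((-37/6 + (-4 - 3)*(-7)) + 233) = sqrt((-37/6 - 7*(-7)) + 233) = sqrt((-37/6 + 49) + 233) = sqrt(257/6 + 233) = sqrt(1655/6) = sqrt(9930)/6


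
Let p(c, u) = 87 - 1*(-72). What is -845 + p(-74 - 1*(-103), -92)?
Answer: -686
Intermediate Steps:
p(c, u) = 159 (p(c, u) = 87 + 72 = 159)
-845 + p(-74 - 1*(-103), -92) = -845 + 159 = -686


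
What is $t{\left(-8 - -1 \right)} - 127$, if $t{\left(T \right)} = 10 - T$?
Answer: $-110$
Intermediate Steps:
$t{\left(-8 - -1 \right)} - 127 = \left(10 - \left(-8 - -1\right)\right) - 127 = \left(10 - \left(-8 + 1\right)\right) - 127 = \left(10 - -7\right) - 127 = \left(10 + 7\right) - 127 = 17 - 127 = -110$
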